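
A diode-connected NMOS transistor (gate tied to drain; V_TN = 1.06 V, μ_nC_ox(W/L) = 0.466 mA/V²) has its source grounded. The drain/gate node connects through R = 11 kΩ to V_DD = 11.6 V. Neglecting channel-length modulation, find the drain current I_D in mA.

I_D = 0.791 mA

With gate tied to drain, V_GS = V_DS ≥ V_GS − V_TN, so the device is in saturation.
KCL at the drain: ½ k_n (V_GS − V_TN)² = (V_DD − V_GS)/R.
Let x = V_GS − 1.06. Then 2.56 x² + x − 10.54 = 0, giving x = 1.84 V (positive root), so V_GS = 2.9 V.
I_D = (V_DD − V_GS)/R = (11.6 − 2.9) / 11 = 0.791 mA.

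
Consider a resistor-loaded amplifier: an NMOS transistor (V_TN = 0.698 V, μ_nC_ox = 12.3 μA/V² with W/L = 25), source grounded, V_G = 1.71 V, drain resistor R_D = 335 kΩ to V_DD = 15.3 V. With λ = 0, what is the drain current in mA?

V_GS = V_G = 1.71 V, so V_ov = 1.71 − 0.698 = 1.01 V.
k_n = μ_nC_ox · (W/L) = 0.3075 mA/V².
Assume saturation: I_D = ½ k_n V_ov² = 0.5 × 0.3075 × 1.01² = 0.157 mA, giving V_DS = V_DD − I_D R_D = 15.3 − 0.157 × 335 = -37.4 V.
But -37.4 V < V_ov = 1.01 V, so the device is actually in triode.
In triode I_D = k_n[V_ov V_DS − ½ V_DS²] and I_D = (V_DD − V_DS)/R_D. Equating: 51.5 V_DS² − 105.2 V_DS + 15.3 = 0, giving V_DS = 0.158 V (the root below V_ov).
I_D = (15.3 − 0.158) / 335 = 0.0452 mA.

I_D = 0.0452 mA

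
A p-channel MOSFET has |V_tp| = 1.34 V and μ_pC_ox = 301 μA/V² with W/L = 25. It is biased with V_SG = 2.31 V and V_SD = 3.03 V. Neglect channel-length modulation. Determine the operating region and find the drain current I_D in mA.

Saturation; I_D = 3.54 mA

k_p = μ_pC_ox · (W/L) = 7.525 mA/V².
V_ov = V_SG − |V_tp| = 2.31 − 1.34 = 0.97 V.
Since V_SD = 3.03 V ≥ V_ov = 0.97 V, the device is in saturation.
I_D = ½ k_p V_ov² = 0.5 × 7.525 × 0.97² = 3.54 mA.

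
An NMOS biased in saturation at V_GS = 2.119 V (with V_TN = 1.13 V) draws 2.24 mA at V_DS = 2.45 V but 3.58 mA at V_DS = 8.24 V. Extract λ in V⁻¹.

λ = 0.138 V⁻¹

With V_GS fixed, I_D ∝ (1 + λ V_DS) in saturation, so I_D2/I_D1 = (1 + λ V_DS2)/(1 + λ V_DS1).
3.58/2.24 = 1.598 = (1 + 8.24 λ)/(1 + 2.45 λ).
Solving: λ (I_D1 V_DS2 − I_D2 V_DS1) = I_D2 − I_D1, so λ = (3.58 − 2.24) / (2.24 × 8.24 − 3.58 × 2.45) = 1.34 / 9.69 = 0.138 V⁻¹.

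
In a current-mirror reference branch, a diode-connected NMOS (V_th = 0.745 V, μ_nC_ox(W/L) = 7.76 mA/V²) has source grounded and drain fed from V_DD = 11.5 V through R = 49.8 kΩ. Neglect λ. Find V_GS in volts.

With gate tied to drain, V_GS = V_DS ≥ V_GS − V_th, so the device is in saturation.
KCL at the drain: ½ k_n (V_GS − V_th)² = (V_DD − V_GS)/R.
Let x = V_GS − 0.745. Then 193 x² + x − 10.76 = 0, giving x = 0.233 V (positive root), so V_GS = 0.978 V.
I_D = (V_DD − V_GS)/R = (11.5 − 0.978) / 49.8 = 0.211 mA.

V_GS = 0.978 V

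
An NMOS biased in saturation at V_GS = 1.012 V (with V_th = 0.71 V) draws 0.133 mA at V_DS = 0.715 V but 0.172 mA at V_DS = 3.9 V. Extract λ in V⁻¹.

With V_GS fixed, I_D ∝ (1 + λ V_DS) in saturation, so I_D2/I_D1 = (1 + λ V_DS2)/(1 + λ V_DS1).
0.172/0.133 = 1.293 = (1 + 3.9 λ)/(1 + 0.715 λ).
Solving: λ (I_D1 V_DS2 − I_D2 V_DS1) = I_D2 − I_D1, so λ = (0.172 − 0.133) / (0.133 × 3.9 − 0.172 × 0.715) = 0.039 / 0.396 = 0.0986 V⁻¹.

λ = 0.0986 V⁻¹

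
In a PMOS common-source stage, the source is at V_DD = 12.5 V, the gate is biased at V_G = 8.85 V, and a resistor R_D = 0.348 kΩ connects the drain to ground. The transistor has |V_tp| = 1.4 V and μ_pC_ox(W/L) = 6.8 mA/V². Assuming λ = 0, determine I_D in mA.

V_SG = V_DD − V_G = 12.5 − 8.85 = 3.65 V, so V_ov = 3.65 − 1.4 = 2.25 V.
Assume saturation: I_D = ½ k_p V_ov² = 0.5 × 6.8 × 2.25² = 17.2 mA, giving V_SD = V_DD − I_D R_D = 12.5 − 17.2 × 0.348 = 6.51 V.
V_SD = 6.51 V ≥ V_ov = 2.25 V, confirming saturation.

I_D = 17.2 mA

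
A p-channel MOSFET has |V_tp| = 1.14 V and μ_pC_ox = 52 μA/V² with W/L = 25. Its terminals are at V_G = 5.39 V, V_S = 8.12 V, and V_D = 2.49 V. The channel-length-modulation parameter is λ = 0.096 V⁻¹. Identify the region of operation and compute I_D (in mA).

Saturation; I_D = 2.53 mA

V_SG = V_S − V_G = 8.12 − 5.39 = 2.73 V; V_SD = V_S − V_D = 8.12 − 2.49 = 5.63 V.
k_p = μ_pC_ox · (W/L) = 1.3 mA/V².
V_ov = V_SG − |V_tp| = 2.73 − 1.14 = 1.59 V.
Since V_SD = 5.63 V ≥ V_ov = 1.59 V, the device is in saturation.
I_D = ½ k_p V_ov² (1 + λ V_SD) = 0.5 × 1.3 × 1.59² × (1 + 0.096 × 5.63) = 2.53 mA.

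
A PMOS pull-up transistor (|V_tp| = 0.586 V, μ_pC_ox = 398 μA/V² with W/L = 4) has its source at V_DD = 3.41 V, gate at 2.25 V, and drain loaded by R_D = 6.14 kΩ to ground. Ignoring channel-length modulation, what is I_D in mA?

I_D = 0.262 mA

V_SG = V_DD − V_G = 3.41 − 2.25 = 1.16 V, so V_ov = 1.16 − 0.586 = 0.574 V.
k_p = μ_pC_ox · (W/L) = 1.592 mA/V².
Assume saturation: I_D = ½ k_p V_ov² = 0.5 × 1.592 × 0.574² = 0.262 mA, giving V_SD = V_DD − I_D R_D = 3.41 − 0.262 × 6.14 = 1.8 V.
V_SD = 1.8 V ≥ V_ov = 0.574 V, confirming saturation.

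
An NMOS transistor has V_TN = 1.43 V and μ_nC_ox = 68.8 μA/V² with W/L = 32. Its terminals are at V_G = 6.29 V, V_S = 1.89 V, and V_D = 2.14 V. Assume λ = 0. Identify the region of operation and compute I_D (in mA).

V_GS = V_G − V_S = 6.29 − 1.89 = 4.4 V; V_DS = V_D − V_S = 2.14 − 1.89 = 0.25 V.
k_n = μ_nC_ox · (W/L) = 2.202 mA/V².
V_ov = V_GS − V_TN = 4.4 − 1.43 = 2.97 V.
Since V_DS = 0.25 V < V_ov = 2.97 V, the device is in the triode region.
I_D = k_n [V_ov · V_DS − ½ V_DS²] = 2.202 × [2.97 × 0.25 − 0.5 × 0.25²] = 1.57 mA.

Triode; I_D = 1.57 mA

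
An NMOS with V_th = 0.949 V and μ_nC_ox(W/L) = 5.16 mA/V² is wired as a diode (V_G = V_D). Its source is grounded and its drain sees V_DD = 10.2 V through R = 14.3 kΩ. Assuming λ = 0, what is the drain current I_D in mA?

With gate tied to drain, V_GS = V_DS ≥ V_GS − V_th, so the device is in saturation.
KCL at the drain: ½ k_n (V_GS − V_th)² = (V_DD − V_GS)/R.
Let x = V_GS − 0.949. Then 36.9 x² + x − 9.251 = 0, giving x = 0.487 V (positive root), so V_GS = 1.44 V.
I_D = (V_DD − V_GS)/R = (10.2 − 1.44) / 14.3 = 0.613 mA.

I_D = 0.613 mA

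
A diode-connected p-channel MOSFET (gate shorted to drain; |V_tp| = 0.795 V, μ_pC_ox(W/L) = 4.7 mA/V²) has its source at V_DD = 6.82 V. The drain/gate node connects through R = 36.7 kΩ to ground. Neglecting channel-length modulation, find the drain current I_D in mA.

I_D = 0.157 mA

With gate tied to drain, V_SG = V_SD ≥ V_SG − |V_tp|, so the device is in saturation.
KCL at the drain: ½ k_p (V_SG − |V_tp|)² = (V_DD − V_SG)/R.
Let x = V_SG − 0.795. Then 86.2 x² + x − 6.025 = 0, giving x = 0.259 V (positive root), so V_SG = 1.05 V.
I_D = (V_DD − V_SG)/R = (6.82 − 1.05) / 36.7 = 0.157 mA.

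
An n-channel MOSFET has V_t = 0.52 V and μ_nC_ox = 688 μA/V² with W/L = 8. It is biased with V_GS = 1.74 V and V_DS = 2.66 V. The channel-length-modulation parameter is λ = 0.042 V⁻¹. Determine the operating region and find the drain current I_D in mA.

Saturation; I_D = 4.55 mA

k_n = μ_nC_ox · (W/L) = 5.504 mA/V².
V_ov = V_GS − V_t = 1.74 − 0.52 = 1.22 V.
Since V_DS = 2.66 V ≥ V_ov = 1.22 V, the device is in saturation.
I_D = ½ k_n V_ov² (1 + λ V_DS) = 0.5 × 5.504 × 1.22² × (1 + 0.042 × 2.66) = 4.55 mA.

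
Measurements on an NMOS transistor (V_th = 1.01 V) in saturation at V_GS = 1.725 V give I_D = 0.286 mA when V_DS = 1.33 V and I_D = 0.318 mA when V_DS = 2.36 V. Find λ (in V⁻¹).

With V_GS fixed, I_D ∝ (1 + λ V_DS) in saturation, so I_D2/I_D1 = (1 + λ V_DS2)/(1 + λ V_DS1).
0.318/0.286 = 1.112 = (1 + 2.36 λ)/(1 + 1.33 λ).
Solving: λ (I_D1 V_DS2 − I_D2 V_DS1) = I_D2 − I_D1, so λ = (0.318 − 0.286) / (0.286 × 2.36 − 0.318 × 1.33) = 0.032 / 0.252 = 0.127 V⁻¹.

λ = 0.127 V⁻¹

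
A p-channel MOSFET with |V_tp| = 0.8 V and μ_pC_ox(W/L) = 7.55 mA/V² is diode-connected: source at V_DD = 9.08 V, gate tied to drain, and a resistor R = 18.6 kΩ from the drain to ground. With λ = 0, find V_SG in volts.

V_SG = 1.14 V

With gate tied to drain, V_SG = V_SD ≥ V_SG − |V_tp|, so the device is in saturation.
KCL at the drain: ½ k_p (V_SG − |V_tp|)² = (V_DD − V_SG)/R.
Let x = V_SG − 0.8. Then 70.2 x² + x − 8.28 = 0, giving x = 0.336 V (positive root), so V_SG = 1.14 V.
I_D = (V_DD − V_SG)/R = (9.08 − 1.14) / 18.6 = 0.427 mA.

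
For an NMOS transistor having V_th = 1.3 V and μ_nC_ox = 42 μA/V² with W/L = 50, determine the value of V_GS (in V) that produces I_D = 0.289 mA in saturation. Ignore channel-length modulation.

k_n = μ_nC_ox · (W/L) = 2.1 mA/V².
In saturation I_D = ½ k_n (V_GS − V_th)², so V_GS − V_th = √(2 I_D / k_n) = √(2 × 0.289 / 2.1) = 0.525 V.
V_GS = 1.3 + 0.525 = 1.82 V.

V_GS = 1.82 V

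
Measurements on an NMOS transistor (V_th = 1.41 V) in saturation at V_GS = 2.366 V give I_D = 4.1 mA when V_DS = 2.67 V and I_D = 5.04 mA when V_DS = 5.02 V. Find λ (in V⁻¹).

With V_GS fixed, I_D ∝ (1 + λ V_DS) in saturation, so I_D2/I_D1 = (1 + λ V_DS2)/(1 + λ V_DS1).
5.04/4.1 = 1.229 = (1 + 5.02 λ)/(1 + 2.67 λ).
Solving: λ (I_D1 V_DS2 − I_D2 V_DS1) = I_D2 − I_D1, so λ = (5.04 − 4.1) / (4.1 × 5.02 − 5.04 × 2.67) = 0.94 / 7.13 = 0.132 V⁻¹.

λ = 0.132 V⁻¹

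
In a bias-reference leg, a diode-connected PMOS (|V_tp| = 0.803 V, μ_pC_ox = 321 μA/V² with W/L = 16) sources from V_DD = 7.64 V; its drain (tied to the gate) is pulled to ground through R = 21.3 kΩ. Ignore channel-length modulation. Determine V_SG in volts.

With gate tied to drain, V_SG = V_SD ≥ V_SG − |V_tp|, so the device is in saturation.
k_p = μ_pC_ox · (W/L) = 5.136 mA/V².
KCL at the drain: ½ k_p (V_SG − |V_tp|)² = (V_DD − V_SG)/R.
Let x = V_SG − 0.803. Then 54.7 x² + x − 6.837 = 0, giving x = 0.345 V (positive root), so V_SG = 1.15 V.
I_D = (V_DD − V_SG)/R = (7.64 − 1.15) / 21.3 = 0.305 mA.

V_SG = 1.15 V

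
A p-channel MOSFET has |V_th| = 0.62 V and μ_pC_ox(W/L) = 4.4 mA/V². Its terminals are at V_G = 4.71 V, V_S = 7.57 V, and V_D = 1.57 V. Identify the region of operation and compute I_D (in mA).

V_SG = V_S − V_G = 7.57 − 4.71 = 2.86 V; V_SD = V_S − V_D = 7.57 − 1.57 = 6 V.
V_ov = V_SG − |V_th| = 2.86 − 0.62 = 2.24 V.
Since V_SD = 6 V ≥ V_ov = 2.24 V, the device is in saturation.
I_D = ½ k_p V_ov² = 0.5 × 4.4 × 2.24² = 11 mA.

Saturation; I_D = 11.0 mA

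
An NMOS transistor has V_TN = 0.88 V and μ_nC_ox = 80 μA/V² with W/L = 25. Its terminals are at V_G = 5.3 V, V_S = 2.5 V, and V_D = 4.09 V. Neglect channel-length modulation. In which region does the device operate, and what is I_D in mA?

Triode; I_D = 3.58 mA

V_GS = V_G − V_S = 5.3 − 2.5 = 2.8 V; V_DS = V_D − V_S = 4.09 − 2.5 = 1.59 V.
k_n = μ_nC_ox · (W/L) = 2 mA/V².
V_ov = V_GS − V_TN = 2.8 − 0.88 = 1.92 V.
Since V_DS = 1.59 V < V_ov = 1.92 V, the device is in the triode region.
I_D = k_n [V_ov · V_DS − ½ V_DS²] = 2 × [1.92 × 1.59 − 0.5 × 1.59²] = 3.58 mA.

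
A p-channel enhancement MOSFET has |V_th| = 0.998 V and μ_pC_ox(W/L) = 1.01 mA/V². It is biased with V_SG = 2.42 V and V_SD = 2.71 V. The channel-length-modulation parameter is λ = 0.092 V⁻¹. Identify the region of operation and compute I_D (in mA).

Saturation; I_D = 1.28 mA

V_ov = V_SG − |V_th| = 2.42 − 0.998 = 1.42 V.
Since V_SD = 2.71 V ≥ V_ov = 1.42 V, the device is in saturation.
I_D = ½ k_p V_ov² (1 + λ V_SD) = 0.5 × 1.01 × 1.42² × (1 + 0.092 × 2.71) = 1.28 mA.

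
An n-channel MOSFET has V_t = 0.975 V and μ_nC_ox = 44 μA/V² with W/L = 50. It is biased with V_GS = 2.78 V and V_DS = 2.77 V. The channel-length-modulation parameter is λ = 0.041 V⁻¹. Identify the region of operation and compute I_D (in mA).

Saturation; I_D = 3.99 mA

k_n = μ_nC_ox · (W/L) = 2.2 mA/V².
V_ov = V_GS − V_t = 2.78 − 0.975 = 1.8 V.
Since V_DS = 2.77 V ≥ V_ov = 1.8 V, the device is in saturation.
I_D = ½ k_n V_ov² (1 + λ V_DS) = 0.5 × 2.2 × 1.8² × (1 + 0.041 × 2.77) = 3.99 mA.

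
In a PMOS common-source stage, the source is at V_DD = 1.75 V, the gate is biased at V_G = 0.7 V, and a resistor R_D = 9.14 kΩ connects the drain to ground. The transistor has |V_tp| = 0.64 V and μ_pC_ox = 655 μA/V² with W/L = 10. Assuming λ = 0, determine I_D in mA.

I_D = 0.183 mA

V_SG = V_DD − V_G = 1.75 − 0.7 = 1.05 V, so V_ov = 1.05 − 0.64 = 0.41 V.
k_p = μ_pC_ox · (W/L) = 6.55 mA/V².
Assume saturation: I_D = ½ k_p V_ov² = 0.5 × 6.55 × 0.41² = 0.551 mA, giving V_SD = V_DD − I_D R_D = 1.75 − 0.551 × 9.14 = -3.28 V.
But -3.28 V < V_ov = 0.41 V, so the device is actually in triode.
In triode I_D = k_p[V_ov V_SD − ½ V_SD²] and I_D = (V_DD − V_SD)/R_D. Equating: 29.9 V_SD² − 25.55 V_SD + 1.75 = 0, giving V_SD = 0.0751 V (the root below V_ov).
I_D = (1.75 − 0.0751) / 9.14 = 0.183 mA.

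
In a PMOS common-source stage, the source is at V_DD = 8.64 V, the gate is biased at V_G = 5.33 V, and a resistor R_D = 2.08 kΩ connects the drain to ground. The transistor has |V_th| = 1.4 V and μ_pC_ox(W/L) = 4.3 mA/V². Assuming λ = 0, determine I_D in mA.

V_SG = V_DD − V_G = 8.64 − 5.33 = 3.31 V, so V_ov = 3.31 − 1.4 = 1.91 V.
Assume saturation: I_D = ½ k_p V_ov² = 0.5 × 4.3 × 1.91² = 7.84 mA, giving V_SD = V_DD − I_D R_D = 8.64 − 7.84 × 2.08 = -7.67 V.
But -7.67 V < V_ov = 1.91 V, so the device is actually in triode.
In triode I_D = k_p[V_ov V_SD − ½ V_SD²] and I_D = (V_DD − V_SD)/R_D. Equating: 4.47 V_SD² − 18.08 V_SD + 8.64 = 0, giving V_SD = 0.554 V (the root below V_ov).
I_D = (8.64 − 0.554) / 2.08 = 3.89 mA.

I_D = 3.89 mA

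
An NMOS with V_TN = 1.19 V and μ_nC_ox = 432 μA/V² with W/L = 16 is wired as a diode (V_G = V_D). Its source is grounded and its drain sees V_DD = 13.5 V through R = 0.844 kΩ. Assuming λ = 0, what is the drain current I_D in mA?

With gate tied to drain, V_GS = V_DS ≥ V_GS − V_TN, so the device is in saturation.
k_n = μ_nC_ox · (W/L) = 6.912 mA/V².
KCL at the drain: ½ k_n (V_GS − V_TN)² = (V_DD − V_GS)/R.
Let x = V_GS − 1.19. Then 2.92 x² + x − 12.31 = 0, giving x = 1.89 V (positive root), so V_GS = 3.08 V.
I_D = (V_DD − V_GS)/R = (13.5 − 3.08) / 0.844 = 12.3 mA.

I_D = 12.3 mA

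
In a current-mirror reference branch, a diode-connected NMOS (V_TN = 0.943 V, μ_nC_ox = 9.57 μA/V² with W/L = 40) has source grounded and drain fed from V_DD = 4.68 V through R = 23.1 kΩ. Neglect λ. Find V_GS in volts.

V_GS = 1.76 V

With gate tied to drain, V_GS = V_DS ≥ V_GS − V_TN, so the device is in saturation.
k_n = μ_nC_ox · (W/L) = 0.3828 mA/V².
KCL at the drain: ½ k_n (V_GS − V_TN)² = (V_DD − V_GS)/R.
Let x = V_GS − 0.943. Then 4.42 x² + x − 3.737 = 0, giving x = 0.813 V (positive root), so V_GS = 1.76 V.
I_D = (V_DD − V_GS)/R = (4.68 − 1.76) / 23.1 = 0.127 mA.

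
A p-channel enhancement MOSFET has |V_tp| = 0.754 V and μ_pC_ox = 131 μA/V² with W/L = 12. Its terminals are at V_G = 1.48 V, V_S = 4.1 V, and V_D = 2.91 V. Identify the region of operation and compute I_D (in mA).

V_SG = V_S − V_G = 4.1 − 1.48 = 2.62 V; V_SD = V_S − V_D = 4.1 − 2.91 = 1.19 V.
k_p = μ_pC_ox · (W/L) = 1.572 mA/V².
V_ov = V_SG − |V_tp| = 2.62 − 0.754 = 1.87 V.
Since V_SD = 1.19 V < V_ov = 1.87 V, the device is in the triode region.
I_D = k_p [V_ov · V_SD − ½ V_SD²] = 1.572 × [1.87 × 1.19 − 0.5 × 1.19²] = 2.38 mA.

Triode; I_D = 2.38 mA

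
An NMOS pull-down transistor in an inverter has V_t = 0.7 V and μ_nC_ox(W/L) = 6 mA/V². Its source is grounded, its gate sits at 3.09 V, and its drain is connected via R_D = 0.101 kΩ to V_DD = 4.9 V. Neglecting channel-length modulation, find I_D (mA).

I_D = 17.1 mA

V_GS = V_G = 3.09 V, so V_ov = 3.09 − 0.7 = 2.39 V.
Assume saturation: I_D = ½ k_n V_ov² = 0.5 × 6 × 2.39² = 17.1 mA, giving V_DS = V_DD − I_D R_D = 4.9 − 17.1 × 0.101 = 3.17 V.
V_DS = 3.17 V ≥ V_ov = 2.39 V, confirming saturation.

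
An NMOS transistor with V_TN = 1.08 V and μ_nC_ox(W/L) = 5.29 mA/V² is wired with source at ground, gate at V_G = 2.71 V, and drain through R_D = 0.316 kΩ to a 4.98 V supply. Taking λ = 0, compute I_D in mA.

V_GS = V_G = 2.71 V, so V_ov = 2.71 − 1.08 = 1.63 V.
Assume saturation: I_D = ½ k_n V_ov² = 0.5 × 5.29 × 1.63² = 7.03 mA, giving V_DS = V_DD − I_D R_D = 4.98 − 7.03 × 0.316 = 2.76 V.
V_DS = 2.76 V ≥ V_ov = 1.63 V, confirming saturation.

I_D = 7.03 mA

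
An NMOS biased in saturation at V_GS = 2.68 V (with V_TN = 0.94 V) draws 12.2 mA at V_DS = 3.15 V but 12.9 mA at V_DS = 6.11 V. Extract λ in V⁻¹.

λ = 0.0206 V⁻¹

With V_GS fixed, I_D ∝ (1 + λ V_DS) in saturation, so I_D2/I_D1 = (1 + λ V_DS2)/(1 + λ V_DS1).
12.9/12.2 = 1.057 = (1 + 6.11 λ)/(1 + 3.15 λ).
Solving: λ (I_D1 V_DS2 − I_D2 V_DS1) = I_D2 − I_D1, so λ = (12.9 − 12.2) / (12.2 × 6.11 − 12.9 × 3.15) = 0.7 / 33.9 = 0.0206 V⁻¹.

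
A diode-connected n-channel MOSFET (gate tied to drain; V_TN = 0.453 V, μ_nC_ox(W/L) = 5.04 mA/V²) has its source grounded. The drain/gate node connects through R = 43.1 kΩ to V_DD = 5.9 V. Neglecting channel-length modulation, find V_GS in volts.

With gate tied to drain, V_GS = V_DS ≥ V_GS − V_TN, so the device is in saturation.
KCL at the drain: ½ k_n (V_GS − V_TN)² = (V_DD − V_GS)/R.
Let x = V_GS − 0.453. Then 109 x² + x − 5.447 = 0, giving x = 0.219 V (positive root), so V_GS = 0.672 V.
I_D = (V_DD − V_GS)/R = (5.9 − 0.672) / 43.1 = 0.121 mA.

V_GS = 0.672 V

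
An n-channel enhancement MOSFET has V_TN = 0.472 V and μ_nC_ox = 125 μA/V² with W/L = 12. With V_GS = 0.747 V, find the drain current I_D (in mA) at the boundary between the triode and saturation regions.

I_D = 0.0567 mA

At the boundary V_DS = V_ov = V_GS − V_TN = 0.747 − 0.472 = 0.275 V.
k_n = μ_nC_ox · (W/L) = 1.5 mA/V².
I_D = ½ k_n V_ov² = 0.5 × 1.5 × 0.275² = 0.0567 mA.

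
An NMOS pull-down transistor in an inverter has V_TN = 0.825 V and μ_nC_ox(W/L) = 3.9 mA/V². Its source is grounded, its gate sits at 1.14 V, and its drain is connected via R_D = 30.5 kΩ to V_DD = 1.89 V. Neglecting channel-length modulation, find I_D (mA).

V_GS = V_G = 1.14 V, so V_ov = 1.14 − 0.825 = 0.315 V.
Assume saturation: I_D = ½ k_n V_ov² = 0.5 × 3.9 × 0.315² = 0.193 mA, giving V_DS = V_DD − I_D R_D = 1.89 − 0.193 × 30.5 = -4.01 V.
But -4.01 V < V_ov = 0.315 V, so the device is actually in triode.
In triode I_D = k_n[V_ov V_DS − ½ V_DS²] and I_D = (V_DD − V_DS)/R_D. Equating: 59.5 V_DS² − 38.47 V_DS + 1.89 = 0, giving V_DS = 0.0536 V (the root below V_ov).
I_D = (1.89 − 0.0536) / 30.5 = 0.0602 mA.

I_D = 0.0602 mA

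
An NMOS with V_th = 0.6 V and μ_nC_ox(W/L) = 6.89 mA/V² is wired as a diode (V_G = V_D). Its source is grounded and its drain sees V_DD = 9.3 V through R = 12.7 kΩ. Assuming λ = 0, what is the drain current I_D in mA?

With gate tied to drain, V_GS = V_DS ≥ V_GS − V_th, so the device is in saturation.
KCL at the drain: ½ k_n (V_GS − V_th)² = (V_DD − V_GS)/R.
Let x = V_GS − 0.6. Then 43.8 x² + x − 8.7 = 0, giving x = 0.435 V (positive root), so V_GS = 1.03 V.
I_D = (V_DD − V_GS)/R = (9.3 − 1.03) / 12.7 = 0.651 mA.

I_D = 0.651 mA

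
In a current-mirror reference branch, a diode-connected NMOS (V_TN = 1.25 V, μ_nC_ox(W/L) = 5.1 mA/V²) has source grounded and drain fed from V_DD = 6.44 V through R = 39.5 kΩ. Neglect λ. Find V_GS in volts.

With gate tied to drain, V_GS = V_DS ≥ V_GS − V_TN, so the device is in saturation.
KCL at the drain: ½ k_n (V_GS − V_TN)² = (V_DD − V_GS)/R.
Let x = V_GS − 1.25. Then 101 x² + x − 5.19 = 0, giving x = 0.222 V (positive root), so V_GS = 1.47 V.
I_D = (V_DD − V_GS)/R = (6.44 − 1.47) / 39.5 = 0.126 mA.

V_GS = 1.47 V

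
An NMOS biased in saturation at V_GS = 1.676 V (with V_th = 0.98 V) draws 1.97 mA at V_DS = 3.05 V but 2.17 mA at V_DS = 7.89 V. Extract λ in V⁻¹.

λ = 0.0224 V⁻¹

With V_GS fixed, I_D ∝ (1 + λ V_DS) in saturation, so I_D2/I_D1 = (1 + λ V_DS2)/(1 + λ V_DS1).
2.17/1.97 = 1.102 = (1 + 7.89 λ)/(1 + 3.05 λ).
Solving: λ (I_D1 V_DS2 − I_D2 V_DS1) = I_D2 − I_D1, so λ = (2.17 − 1.97) / (1.97 × 7.89 − 2.17 × 3.05) = 0.2 / 8.92 = 0.0224 V⁻¹.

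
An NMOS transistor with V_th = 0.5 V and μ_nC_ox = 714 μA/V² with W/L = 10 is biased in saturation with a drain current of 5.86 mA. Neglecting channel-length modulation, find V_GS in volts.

k_n = μ_nC_ox · (W/L) = 7.14 mA/V².
In saturation I_D = ½ k_n (V_GS − V_th)², so V_GS − V_th = √(2 I_D / k_n) = √(2 × 5.86 / 7.14) = 1.28 V.
V_GS = 0.5 + 1.28 = 1.78 V.

V_GS = 1.78 V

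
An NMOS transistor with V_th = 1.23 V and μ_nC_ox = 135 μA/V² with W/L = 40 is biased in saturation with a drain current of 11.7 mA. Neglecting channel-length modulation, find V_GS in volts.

V_GS = 3.31 V

k_n = μ_nC_ox · (W/L) = 5.4 mA/V².
In saturation I_D = ½ k_n (V_GS − V_th)², so V_GS − V_th = √(2 I_D / k_n) = √(2 × 11.7 / 5.4) = 2.08 V.
V_GS = 1.23 + 2.08 = 3.31 V.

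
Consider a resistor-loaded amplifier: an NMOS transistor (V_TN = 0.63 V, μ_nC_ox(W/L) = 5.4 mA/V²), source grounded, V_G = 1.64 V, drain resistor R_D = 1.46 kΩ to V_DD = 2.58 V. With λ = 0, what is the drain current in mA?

I_D = 1.54 mA

V_GS = V_G = 1.64 V, so V_ov = 1.64 − 0.63 = 1.01 V.
Assume saturation: I_D = ½ k_n V_ov² = 0.5 × 5.4 × 1.01² = 2.75 mA, giving V_DS = V_DD − I_D R_D = 2.58 − 2.75 × 1.46 = -1.44 V.
But -1.44 V < V_ov = 1.01 V, so the device is actually in triode.
In triode I_D = k_n[V_ov V_DS − ½ V_DS²] and I_D = (V_DD − V_DS)/R_D. Equating: 3.94 V_DS² − 8.963 V_DS + 2.58 = 0, giving V_DS = 0.338 V (the root below V_ov).
I_D = (2.58 − 0.338) / 1.46 = 1.54 mA.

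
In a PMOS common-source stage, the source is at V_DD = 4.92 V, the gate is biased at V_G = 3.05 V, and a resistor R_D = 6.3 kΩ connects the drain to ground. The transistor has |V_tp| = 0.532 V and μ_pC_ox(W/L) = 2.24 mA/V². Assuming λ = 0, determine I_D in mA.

V_SG = V_DD − V_G = 4.92 − 3.05 = 1.87 V, so V_ov = 1.87 − 0.532 = 1.34 V.
Assume saturation: I_D = ½ k_p V_ov² = 0.5 × 2.24 × 1.34² = 2.01 mA, giving V_SD = V_DD − I_D R_D = 4.92 − 2.01 × 6.3 = -7.71 V.
But -7.71 V < V_ov = 1.34 V, so the device is actually in triode.
In triode I_D = k_p[V_ov V_SD − ½ V_SD²] and I_D = (V_DD − V_SD)/R_D. Equating: 7.06 V_SD² − 19.88 V_SD + 4.92 = 0, giving V_SD = 0.274 V (the root below V_ov).
I_D = (4.92 − 0.274) / 6.3 = 0.737 mA.

I_D = 0.737 mA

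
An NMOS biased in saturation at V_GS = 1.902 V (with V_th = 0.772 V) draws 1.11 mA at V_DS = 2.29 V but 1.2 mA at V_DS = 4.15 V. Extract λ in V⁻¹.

With V_GS fixed, I_D ∝ (1 + λ V_DS) in saturation, so I_D2/I_D1 = (1 + λ V_DS2)/(1 + λ V_DS1).
1.2/1.11 = 1.081 = (1 + 4.15 λ)/(1 + 2.29 λ).
Solving: λ (I_D1 V_DS2 − I_D2 V_DS1) = I_D2 − I_D1, so λ = (1.2 − 1.11) / (1.11 × 4.15 − 1.2 × 2.29) = 0.09 / 1.86 = 0.0484 V⁻¹.

λ = 0.0484 V⁻¹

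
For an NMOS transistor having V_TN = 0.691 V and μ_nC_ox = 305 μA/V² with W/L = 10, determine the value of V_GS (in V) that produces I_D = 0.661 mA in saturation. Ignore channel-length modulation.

k_n = μ_nC_ox · (W/L) = 3.05 mA/V².
In saturation I_D = ½ k_n (V_GS − V_TN)², so V_GS − V_TN = √(2 I_D / k_n) = √(2 × 0.661 / 3.05) = 0.658 V.
V_GS = 0.691 + 0.658 = 1.35 V.

V_GS = 1.35 V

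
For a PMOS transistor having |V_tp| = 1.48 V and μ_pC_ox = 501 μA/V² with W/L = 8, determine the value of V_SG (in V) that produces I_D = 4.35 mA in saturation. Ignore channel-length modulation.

k_p = μ_pC_ox · (W/L) = 4.008 mA/V².
In saturation I_D = ½ k_p (V_SG − |V_tp|)², so V_SG − |V_tp| = √(2 I_D / k_p) = √(2 × 4.35 / 4.008) = 1.47 V.
V_SG = 1.48 + 1.47 = 2.95 V.

V_SG = 2.95 V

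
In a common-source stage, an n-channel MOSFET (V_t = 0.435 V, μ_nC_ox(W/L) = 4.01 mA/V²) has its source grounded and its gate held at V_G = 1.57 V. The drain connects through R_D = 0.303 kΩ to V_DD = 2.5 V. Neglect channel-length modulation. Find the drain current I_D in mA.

V_GS = V_G = 1.57 V, so V_ov = 1.57 − 0.435 = 1.14 V.
Assume saturation: I_D = ½ k_n V_ov² = 0.5 × 4.01 × 1.14² = 2.58 mA, giving V_DS = V_DD − I_D R_D = 2.5 − 2.58 × 0.303 = 1.72 V.
V_DS = 1.72 V ≥ V_ov = 1.14 V, confirming saturation.

I_D = 2.58 mA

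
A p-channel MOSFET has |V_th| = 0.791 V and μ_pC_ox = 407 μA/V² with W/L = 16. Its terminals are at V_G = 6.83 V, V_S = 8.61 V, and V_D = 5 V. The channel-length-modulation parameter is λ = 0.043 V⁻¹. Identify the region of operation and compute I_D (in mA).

Saturation; I_D = 3.68 mA

V_SG = V_S − V_G = 8.61 − 6.83 = 1.78 V; V_SD = V_S − V_D = 8.61 − 5 = 3.61 V.
k_p = μ_pC_ox · (W/L) = 6.512 mA/V².
V_ov = V_SG − |V_th| = 1.78 − 0.791 = 0.989 V.
Since V_SD = 3.61 V ≥ V_ov = 0.989 V, the device is in saturation.
I_D = ½ k_p V_ov² (1 + λ V_SD) = 0.5 × 6.512 × 0.989² × (1 + 0.043 × 3.61) = 3.68 mA.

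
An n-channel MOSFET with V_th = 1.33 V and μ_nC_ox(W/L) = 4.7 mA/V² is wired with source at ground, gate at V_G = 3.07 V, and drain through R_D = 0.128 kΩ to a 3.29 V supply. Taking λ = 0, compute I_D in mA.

V_GS = V_G = 3.07 V, so V_ov = 3.07 − 1.33 = 1.74 V.
Assume saturation: I_D = ½ k_n V_ov² = 0.5 × 4.7 × 1.74² = 7.11 mA, giving V_DS = V_DD − I_D R_D = 3.29 − 7.11 × 0.128 = 2.38 V.
V_DS = 2.38 V ≥ V_ov = 1.74 V, confirming saturation.

I_D = 7.11 mA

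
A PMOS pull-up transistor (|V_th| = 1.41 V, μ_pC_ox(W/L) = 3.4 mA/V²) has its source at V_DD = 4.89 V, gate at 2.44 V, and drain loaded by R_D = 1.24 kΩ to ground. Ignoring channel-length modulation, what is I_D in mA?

I_D = 1.84 mA

V_SG = V_DD − V_G = 4.89 − 2.44 = 2.45 V, so V_ov = 2.45 − 1.41 = 1.04 V.
Assume saturation: I_D = ½ k_p V_ov² = 0.5 × 3.4 × 1.04² = 1.84 mA, giving V_SD = V_DD − I_D R_D = 4.89 − 1.84 × 1.24 = 2.61 V.
V_SD = 2.61 V ≥ V_ov = 1.04 V, confirming saturation.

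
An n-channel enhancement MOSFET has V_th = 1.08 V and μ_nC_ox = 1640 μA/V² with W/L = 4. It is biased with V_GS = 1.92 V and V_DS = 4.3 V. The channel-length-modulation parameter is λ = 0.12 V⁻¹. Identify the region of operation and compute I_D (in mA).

k_n = μ_nC_ox · (W/L) = 6.56 mA/V².
V_ov = V_GS − V_th = 1.92 − 1.08 = 0.84 V.
Since V_DS = 4.3 V ≥ V_ov = 0.84 V, the device is in saturation.
I_D = ½ k_n V_ov² (1 + λ V_DS) = 0.5 × 6.56 × 0.84² × (1 + 0.12 × 4.3) = 3.51 mA.

Saturation; I_D = 3.51 mA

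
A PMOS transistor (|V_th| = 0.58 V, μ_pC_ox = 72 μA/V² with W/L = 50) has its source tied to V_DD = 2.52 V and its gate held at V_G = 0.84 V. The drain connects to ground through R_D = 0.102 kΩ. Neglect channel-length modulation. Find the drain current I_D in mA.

V_SG = V_DD − V_G = 2.52 − 0.84 = 1.68 V, so V_ov = 1.68 − 0.58 = 1.1 V.
k_p = μ_pC_ox · (W/L) = 3.6 mA/V².
Assume saturation: I_D = ½ k_p V_ov² = 0.5 × 3.6 × 1.1² = 2.18 mA, giving V_SD = V_DD − I_D R_D = 2.52 − 2.18 × 0.102 = 2.3 V.
V_SD = 2.3 V ≥ V_ov = 1.1 V, confirming saturation.

I_D = 2.18 mA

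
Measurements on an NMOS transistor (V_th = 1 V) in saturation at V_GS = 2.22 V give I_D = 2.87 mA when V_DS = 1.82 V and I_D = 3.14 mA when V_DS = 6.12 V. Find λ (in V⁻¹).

λ = 0.0228 V⁻¹

With V_GS fixed, I_D ∝ (1 + λ V_DS) in saturation, so I_D2/I_D1 = (1 + λ V_DS2)/(1 + λ V_DS1).
3.14/2.87 = 1.094 = (1 + 6.12 λ)/(1 + 1.82 λ).
Solving: λ (I_D1 V_DS2 − I_D2 V_DS1) = I_D2 − I_D1, so λ = (3.14 − 2.87) / (2.87 × 6.12 − 3.14 × 1.82) = 0.27 / 11.8 = 0.0228 V⁻¹.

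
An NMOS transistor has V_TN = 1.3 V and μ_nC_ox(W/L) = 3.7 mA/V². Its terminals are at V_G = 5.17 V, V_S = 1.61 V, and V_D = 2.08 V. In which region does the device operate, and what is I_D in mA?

Triode; I_D = 3.52 mA

V_GS = V_G − V_S = 5.17 − 1.61 = 3.56 V; V_DS = V_D − V_S = 2.08 − 1.61 = 0.47 V.
V_ov = V_GS − V_TN = 3.56 − 1.3 = 2.26 V.
Since V_DS = 0.47 V < V_ov = 2.26 V, the device is in the triode region.
I_D = k_n [V_ov · V_DS − ½ V_DS²] = 3.7 × [2.26 × 0.47 − 0.5 × 0.47²] = 3.52 mA.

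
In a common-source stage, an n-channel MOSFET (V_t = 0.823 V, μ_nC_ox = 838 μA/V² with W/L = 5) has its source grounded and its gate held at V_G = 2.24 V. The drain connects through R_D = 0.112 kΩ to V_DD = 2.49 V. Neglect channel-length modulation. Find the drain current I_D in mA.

V_GS = V_G = 2.24 V, so V_ov = 2.24 − 0.823 = 1.42 V.
k_n = μ_nC_ox · (W/L) = 4.19 mA/V².
Assume saturation: I_D = ½ k_n V_ov² = 0.5 × 4.19 × 1.42² = 4.21 mA, giving V_DS = V_DD − I_D R_D = 2.49 − 4.21 × 0.112 = 2.02 V.
V_DS = 2.02 V ≥ V_ov = 1.42 V, confirming saturation.

I_D = 4.21 mA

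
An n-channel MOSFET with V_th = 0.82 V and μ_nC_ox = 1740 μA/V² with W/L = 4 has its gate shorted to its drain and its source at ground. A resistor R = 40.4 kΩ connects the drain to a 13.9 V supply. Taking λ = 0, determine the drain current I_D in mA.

With gate tied to drain, V_GS = V_DS ≥ V_GS − V_th, so the device is in saturation.
k_n = μ_nC_ox · (W/L) = 6.96 mA/V².
KCL at the drain: ½ k_n (V_GS − V_th)² = (V_DD − V_GS)/R.
Let x = V_GS − 0.82. Then 141 x² + x − 13.08 = 0, giving x = 0.301 V (positive root), so V_GS = 1.12 V.
I_D = (V_DD − V_GS)/R = (13.9 − 1.12) / 40.4 = 0.316 mA.

I_D = 0.316 mA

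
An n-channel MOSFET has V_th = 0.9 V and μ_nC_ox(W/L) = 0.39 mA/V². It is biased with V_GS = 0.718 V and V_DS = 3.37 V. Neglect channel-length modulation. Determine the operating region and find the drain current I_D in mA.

Cutoff; I_D = 0 mA

V_GS = 0.718 V < V_th = 0.9 V, so the transistor is in cutoff.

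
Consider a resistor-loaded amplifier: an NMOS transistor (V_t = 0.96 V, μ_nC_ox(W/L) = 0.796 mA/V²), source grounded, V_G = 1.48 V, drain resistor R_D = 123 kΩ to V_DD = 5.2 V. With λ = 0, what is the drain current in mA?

V_GS = V_G = 1.48 V, so V_ov = 1.48 − 0.96 = 0.52 V.
Assume saturation: I_D = ½ k_n V_ov² = 0.5 × 0.796 × 0.52² = 0.108 mA, giving V_DS = V_DD − I_D R_D = 5.2 − 0.108 × 123 = -8.04 V.
But -8.04 V < V_ov = 0.52 V, so the device is actually in triode.
In triode I_D = k_n[V_ov V_DS − ½ V_DS²] and I_D = (V_DD − V_DS)/R_D. Equating: 49 V_DS² − 51.91 V_DS + 5.2 = 0, giving V_DS = 0.112 V (the root below V_ov).
I_D = (5.2 − 0.112) / 123 = 0.0414 mA.

I_D = 0.0414 mA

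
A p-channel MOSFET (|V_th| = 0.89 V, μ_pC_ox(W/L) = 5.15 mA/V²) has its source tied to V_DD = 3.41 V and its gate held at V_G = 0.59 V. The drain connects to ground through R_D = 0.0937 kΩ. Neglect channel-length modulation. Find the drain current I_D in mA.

I_D = 9.59 mA

V_SG = V_DD − V_G = 3.41 − 0.59 = 2.82 V, so V_ov = 2.82 − 0.89 = 1.93 V.
Assume saturation: I_D = ½ k_p V_ov² = 0.5 × 5.15 × 1.93² = 9.59 mA, giving V_SD = V_DD − I_D R_D = 3.41 − 9.59 × 0.0937 = 2.51 V.
V_SD = 2.51 V ≥ V_ov = 1.93 V, confirming saturation.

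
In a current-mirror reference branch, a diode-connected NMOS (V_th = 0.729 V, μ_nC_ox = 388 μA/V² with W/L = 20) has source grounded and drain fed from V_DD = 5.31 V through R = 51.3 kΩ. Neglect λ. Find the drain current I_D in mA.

I_D = 0.0864 mA

With gate tied to drain, V_GS = V_DS ≥ V_GS − V_th, so the device is in saturation.
k_n = μ_nC_ox · (W/L) = 7.76 mA/V².
KCL at the drain: ½ k_n (V_GS − V_th)² = (V_DD − V_GS)/R.
Let x = V_GS − 0.729. Then 199 x² + x − 4.581 = 0, giving x = 0.149 V (positive root), so V_GS = 0.878 V.
I_D = (V_DD − V_GS)/R = (5.31 − 0.878) / 51.3 = 0.0864 mA.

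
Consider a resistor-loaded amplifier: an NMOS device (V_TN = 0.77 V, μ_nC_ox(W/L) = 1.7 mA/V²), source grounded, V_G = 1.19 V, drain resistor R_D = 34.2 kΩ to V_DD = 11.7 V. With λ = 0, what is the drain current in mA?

I_D = 0.150 mA

V_GS = V_G = 1.19 V, so V_ov = 1.19 − 0.77 = 0.42 V.
Assume saturation: I_D = ½ k_n V_ov² = 0.5 × 1.7 × 0.42² = 0.15 mA, giving V_DS = V_DD − I_D R_D = 11.7 − 0.15 × 34.2 = 6.57 V.
V_DS = 6.57 V ≥ V_ov = 0.42 V, confirming saturation.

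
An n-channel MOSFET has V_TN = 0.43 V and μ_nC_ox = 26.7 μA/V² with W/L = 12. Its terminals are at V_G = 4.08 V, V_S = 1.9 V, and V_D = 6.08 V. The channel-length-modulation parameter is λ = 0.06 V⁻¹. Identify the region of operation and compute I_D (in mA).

V_GS = V_G − V_S = 4.08 − 1.9 = 2.18 V; V_DS = V_D − V_S = 6.08 − 1.9 = 4.18 V.
k_n = μ_nC_ox · (W/L) = 0.3204 mA/V².
V_ov = V_GS − V_TN = 2.18 − 0.43 = 1.75 V.
Since V_DS = 4.18 V ≥ V_ov = 1.75 V, the device is in saturation.
I_D = ½ k_n V_ov² (1 + λ V_DS) = 0.5 × 0.3204 × 1.75² × (1 + 0.06 × 4.18) = 0.614 mA.

Saturation; I_D = 0.614 mA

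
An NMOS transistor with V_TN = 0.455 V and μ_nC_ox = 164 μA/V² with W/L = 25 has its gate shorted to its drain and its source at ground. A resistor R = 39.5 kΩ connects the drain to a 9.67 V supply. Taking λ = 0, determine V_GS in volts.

V_GS = 0.786 V

With gate tied to drain, V_GS = V_DS ≥ V_GS − V_TN, so the device is in saturation.
k_n = μ_nC_ox · (W/L) = 4.1 mA/V².
KCL at the drain: ½ k_n (V_GS − V_TN)² = (V_DD − V_GS)/R.
Let x = V_GS − 0.455. Then 81 x² + x − 9.215 = 0, giving x = 0.331 V (positive root), so V_GS = 0.786 V.
I_D = (V_DD − V_GS)/R = (9.67 − 0.786) / 39.5 = 0.225 mA.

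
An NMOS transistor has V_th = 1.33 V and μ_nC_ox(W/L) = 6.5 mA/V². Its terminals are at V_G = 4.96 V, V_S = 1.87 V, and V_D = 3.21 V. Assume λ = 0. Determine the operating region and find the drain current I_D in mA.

V_GS = V_G − V_S = 4.96 − 1.87 = 3.09 V; V_DS = V_D − V_S = 3.21 − 1.87 = 1.34 V.
V_ov = V_GS − V_th = 3.09 − 1.33 = 1.76 V.
Since V_DS = 1.34 V < V_ov = 1.76 V, the device is in the triode region.
I_D = k_n [V_ov · V_DS − ½ V_DS²] = 6.5 × [1.76 × 1.34 − 0.5 × 1.34²] = 9.49 mA.

Triode; I_D = 9.49 mA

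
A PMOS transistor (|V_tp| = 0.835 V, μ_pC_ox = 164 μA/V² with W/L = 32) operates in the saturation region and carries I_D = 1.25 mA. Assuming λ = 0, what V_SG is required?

V_SG = 1.53 V

k_p = μ_pC_ox · (W/L) = 5.248 mA/V².
In saturation I_D = ½ k_p (V_SG − |V_tp|)², so V_SG − |V_tp| = √(2 I_D / k_p) = √(2 × 1.25 / 5.248) = 0.69 V.
V_SG = 0.835 + 0.69 = 1.53 V.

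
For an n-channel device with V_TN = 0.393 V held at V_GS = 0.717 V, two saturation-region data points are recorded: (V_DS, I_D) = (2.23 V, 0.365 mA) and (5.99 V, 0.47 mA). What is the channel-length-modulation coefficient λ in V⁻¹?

With V_GS fixed, I_D ∝ (1 + λ V_DS) in saturation, so I_D2/I_D1 = (1 + λ V_DS2)/(1 + λ V_DS1).
0.47/0.365 = 1.288 = (1 + 5.99 λ)/(1 + 2.23 λ).
Solving: λ (I_D1 V_DS2 − I_D2 V_DS1) = I_D2 − I_D1, so λ = (0.47 − 0.365) / (0.365 × 5.99 − 0.47 × 2.23) = 0.105 / 1.14 = 0.0922 V⁻¹.

λ = 0.0922 V⁻¹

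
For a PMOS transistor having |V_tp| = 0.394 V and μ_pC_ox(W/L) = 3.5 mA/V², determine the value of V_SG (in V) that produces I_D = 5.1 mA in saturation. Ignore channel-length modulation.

In saturation I_D = ½ k_p (V_SG − |V_tp|)², so V_SG − |V_tp| = √(2 I_D / k_p) = √(2 × 5.1 / 3.5) = 1.71 V.
V_SG = 0.394 + 1.71 = 2.1 V.

V_SG = 2.10 V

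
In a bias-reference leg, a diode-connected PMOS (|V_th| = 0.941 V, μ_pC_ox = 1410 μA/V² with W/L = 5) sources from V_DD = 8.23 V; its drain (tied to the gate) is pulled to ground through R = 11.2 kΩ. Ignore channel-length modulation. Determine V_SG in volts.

With gate tied to drain, V_SG = V_SD ≥ V_SG − |V_th|, so the device is in saturation.
k_p = μ_pC_ox · (W/L) = 7.05 mA/V².
KCL at the drain: ½ k_p (V_SG − |V_th|)² = (V_DD − V_SG)/R.
Let x = V_SG − 0.941. Then 39.5 x² + x − 7.289 = 0, giving x = 0.417 V (positive root), so V_SG = 1.36 V.
I_D = (V_DD − V_SG)/R = (8.23 − 1.36) / 11.2 = 0.614 mA.

V_SG = 1.36 V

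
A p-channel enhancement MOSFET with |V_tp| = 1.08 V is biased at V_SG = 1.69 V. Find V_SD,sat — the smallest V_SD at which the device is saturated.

V_SD,sat = 0.610 V

The boundary between triode and saturation is V_SD = V_SG − |V_tp| = V_ov.
V_ov = 1.69 − 1.08 = 0.61 V.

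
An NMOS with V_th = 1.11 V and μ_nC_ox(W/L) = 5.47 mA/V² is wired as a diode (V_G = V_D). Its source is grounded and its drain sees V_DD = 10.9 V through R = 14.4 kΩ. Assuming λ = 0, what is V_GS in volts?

With gate tied to drain, V_GS = V_DS ≥ V_GS − V_th, so the device is in saturation.
KCL at the drain: ½ k_n (V_GS − V_th)² = (V_DD − V_GS)/R.
Let x = V_GS − 1.11. Then 39.4 x² + x − 9.79 = 0, giving x = 0.486 V (positive root), so V_GS = 1.6 V.
I_D = (V_DD − V_GS)/R = (10.9 − 1.6) / 14.4 = 0.646 mA.

V_GS = 1.60 V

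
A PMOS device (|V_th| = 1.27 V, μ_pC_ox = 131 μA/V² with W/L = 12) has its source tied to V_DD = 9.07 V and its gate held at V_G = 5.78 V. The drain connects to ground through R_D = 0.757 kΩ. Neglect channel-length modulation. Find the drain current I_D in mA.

V_SG = V_DD − V_G = 9.07 − 5.78 = 3.29 V, so V_ov = 3.29 − 1.27 = 2.02 V.
k_p = μ_pC_ox · (W/L) = 1.572 mA/V².
Assume saturation: I_D = ½ k_p V_ov² = 0.5 × 1.572 × 2.02² = 3.21 mA, giving V_SD = V_DD − I_D R_D = 9.07 − 3.21 × 0.757 = 6.64 V.
V_SD = 6.64 V ≥ V_ov = 2.02 V, confirming saturation.

I_D = 3.21 mA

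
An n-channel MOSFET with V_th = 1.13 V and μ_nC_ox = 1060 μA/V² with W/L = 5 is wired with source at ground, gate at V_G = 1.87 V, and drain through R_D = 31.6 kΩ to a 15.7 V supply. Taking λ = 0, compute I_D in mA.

I_D = 0.492 mA

V_GS = V_G = 1.87 V, so V_ov = 1.87 − 1.13 = 0.74 V.
k_n = μ_nC_ox · (W/L) = 5.3 mA/V².
Assume saturation: I_D = ½ k_n V_ov² = 0.5 × 5.3 × 0.74² = 1.45 mA, giving V_DS = V_DD − I_D R_D = 15.7 − 1.45 × 31.6 = -30.2 V.
But -30.2 V < V_ov = 0.74 V, so the device is actually in triode.
In triode I_D = k_n[V_ov V_DS − ½ V_DS²] and I_D = (V_DD − V_DS)/R_D. Equating: 83.7 V_DS² − 124.9 V_DS + 15.7 = 0, giving V_DS = 0.139 V (the root below V_ov).
I_D = (15.7 − 0.139) / 31.6 = 0.492 mA.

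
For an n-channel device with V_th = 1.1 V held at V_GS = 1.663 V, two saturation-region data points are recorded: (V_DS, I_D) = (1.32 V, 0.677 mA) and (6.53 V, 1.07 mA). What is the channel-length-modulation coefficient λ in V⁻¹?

With V_GS fixed, I_D ∝ (1 + λ V_DS) in saturation, so I_D2/I_D1 = (1 + λ V_DS2)/(1 + λ V_DS1).
1.07/0.677 = 1.581 = (1 + 6.53 λ)/(1 + 1.32 λ).
Solving: λ (I_D1 V_DS2 − I_D2 V_DS1) = I_D2 − I_D1, so λ = (1.07 − 0.677) / (0.677 × 6.53 − 1.07 × 1.32) = 0.393 / 3.01 = 0.131 V⁻¹.

λ = 0.131 V⁻¹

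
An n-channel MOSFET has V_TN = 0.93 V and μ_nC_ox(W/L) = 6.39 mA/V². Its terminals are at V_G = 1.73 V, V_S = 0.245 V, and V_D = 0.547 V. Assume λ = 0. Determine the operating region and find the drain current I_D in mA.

Triode; I_D = 0.780 mA

V_GS = V_G − V_S = 1.73 − 0.245 = 1.48 V; V_DS = V_D − V_S = 0.547 − 0.245 = 0.302 V.
V_ov = V_GS − V_TN = 1.48 − 0.93 = 0.555 V.
Since V_DS = 0.302 V < V_ov = 0.555 V, the device is in the triode region.
I_D = k_n [V_ov · V_DS − ½ V_DS²] = 6.39 × [0.555 × 0.302 − 0.5 × 0.302²] = 0.78 mA.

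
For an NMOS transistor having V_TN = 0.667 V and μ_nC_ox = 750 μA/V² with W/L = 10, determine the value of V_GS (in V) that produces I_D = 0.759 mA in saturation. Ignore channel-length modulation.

V_GS = 1.12 V

k_n = μ_nC_ox · (W/L) = 7.5 mA/V².
In saturation I_D = ½ k_n (V_GS − V_TN)², so V_GS − V_TN = √(2 I_D / k_n) = √(2 × 0.759 / 7.5) = 0.45 V.
V_GS = 0.667 + 0.45 = 1.12 V.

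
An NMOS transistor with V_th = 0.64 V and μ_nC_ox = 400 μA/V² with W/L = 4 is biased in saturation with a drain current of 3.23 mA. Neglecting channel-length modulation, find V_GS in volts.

k_n = μ_nC_ox · (W/L) = 1.6 mA/V².
In saturation I_D = ½ k_n (V_GS − V_th)², so V_GS − V_th = √(2 I_D / k_n) = √(2 × 3.23 / 1.6) = 2.01 V.
V_GS = 0.64 + 2.01 = 2.65 V.

V_GS = 2.65 V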